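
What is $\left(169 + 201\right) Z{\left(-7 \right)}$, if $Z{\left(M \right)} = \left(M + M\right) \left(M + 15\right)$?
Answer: $-41440$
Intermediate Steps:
$Z{\left(M \right)} = 2 M \left(15 + M\right)$
$\left(169 + 201\right) Z{\left(-7 \right)} = \left(169 + 201\right) 2 \left(-7\right) \left(15 - 7\right) = 370 \cdot 2 \left(-7\right) 8 = 370 \left(-112\right) = -41440$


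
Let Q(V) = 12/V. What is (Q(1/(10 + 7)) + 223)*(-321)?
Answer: -137067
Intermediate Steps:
(Q(1/(10 + 7)) + 223)*(-321) = (12/(1/(10 + 7)) + 223)*(-321) = (12/(1/17) + 223)*(-321) = (12*17 + 223)*(-321) = (204 + 223)*(-321) = 427*(-321) = -137067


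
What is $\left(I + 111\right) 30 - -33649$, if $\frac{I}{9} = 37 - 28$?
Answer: $39409$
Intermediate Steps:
$I = 81$ ($I = 9 \left(37 - 28\right) = 9 \cdot 9 = 81$)
$\left(I + 111\right) 30 - -33649 = \left(81 + 111\right) 30 - -33649 = 192 \cdot 30 + 33649 = 5760 + 33649 = 39409$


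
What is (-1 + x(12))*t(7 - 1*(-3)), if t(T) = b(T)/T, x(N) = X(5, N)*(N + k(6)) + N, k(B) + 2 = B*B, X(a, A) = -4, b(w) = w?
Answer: -173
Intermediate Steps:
k(B) = -2 + B² (k(B) = -2 + B*B = -2 + B²)
x(N) = -136 - 3*N (x(N) = -4*(N + (-2 + 6²)) + N = -4*(N + (-2 + 36)) + N = -4*(N + 34) + N = -4*(34 + N) + N = (-136 - 4*N) + N = -136 - 3*N)
t(T) = 1 (t(T) = T/T = 1)
(-1 + x(12))*t(7 - 1*(-3)) = (-1 + (-136 - 3*12))*1 = (-1 + (-136 - 36))*1 = (-1 - 172)*1 = -173*1 = -173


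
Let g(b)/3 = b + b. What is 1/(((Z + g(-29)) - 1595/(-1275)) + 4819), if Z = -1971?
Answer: 255/682189 ≈ 0.00037380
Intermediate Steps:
g(b) = 6*b (g(b) = 3*(b + b) = 3*(2*b) = 6*b)
1/(((Z + g(-29)) - 1595/(-1275)) + 4819) = 1/(((-1971 + 6*(-29)) - 1595/(-1275)) + 4819) = 1/(((-1971 - 174) - 1595*(-1/1275)) + 4819) = 1/((-2145 + 319/255) + 4819) = 1/(-546656/255 + 4819) = 1/(682189/255) = 255/682189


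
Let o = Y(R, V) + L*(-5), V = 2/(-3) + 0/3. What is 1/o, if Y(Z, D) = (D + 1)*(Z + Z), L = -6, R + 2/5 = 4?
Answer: 5/162 ≈ 0.030864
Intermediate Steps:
R = 18/5 (R = -2/5 + 4 = 18/5 ≈ 3.6000)
V = -2/3 (V = 2*(-1/3) + 0*(1/3) = -2/3 + 0 = -2/3 ≈ -0.66667)
Y(Z, D) = 2*Z*(1 + D) (Y(Z, D) = (1 + D)*(2*Z) = 2*Z*(1 + D))
o = 162/5 (o = 2*(18/5)*(1 - 2/3) - 6*(-5) = 2*(18/5)*(1/3) + 30 = 12/5 + 30 = 162/5 ≈ 32.400)
1/o = 1/(162/5) = 5/162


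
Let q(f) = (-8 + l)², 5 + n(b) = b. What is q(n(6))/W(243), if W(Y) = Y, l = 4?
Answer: 16/243 ≈ 0.065844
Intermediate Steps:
n(b) = -5 + b
q(f) = 16 (q(f) = (-8 + 4)² = (-4)² = 16)
q(n(6))/W(243) = 16/243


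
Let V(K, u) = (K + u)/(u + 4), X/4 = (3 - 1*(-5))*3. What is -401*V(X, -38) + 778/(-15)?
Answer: 161209/255 ≈ 632.19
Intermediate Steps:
X = 96 (X = 4*((3 - 1*(-5))*3) = 4*((3 + 5)*3) = 4*(8*3) = 4*24 = 96)
V(K, u) = (K + u)/(4 + u)
-401*V(X, -38) + 778/(-15) = -401*(96 - 38)/(4 - 38) + 778/(-15) = -401*58/(-34) + 778*(-1/15) = -(-401)*58/34 - 778/15 = -401*(-29/17) - 778/15 = 11629/17 - 778/15 = 161209/255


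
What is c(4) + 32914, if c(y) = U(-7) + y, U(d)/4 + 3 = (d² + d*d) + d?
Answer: 33270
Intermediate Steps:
U(d) = -12 + 4*d + 8*d² (U(d) = -12 + 4*((d² + d*d) + d) = -12 + 4*((d² + d²) + d) = -12 + 4*(2*d² + d) = -12 + 4*(d + 2*d²) = -12 + (4*d + 8*d²) = -12 + 4*d + 8*d²)
c(y) = 352 + y (c(y) = (-12 + 4*(-7) + 8*(-7)²) + y = (-12 - 28 + 8*49) + y = (-12 - 28 + 392) + y = 352 + y)
c(4) + 32914 = (352 + 4) + 32914 = 356 + 32914 = 33270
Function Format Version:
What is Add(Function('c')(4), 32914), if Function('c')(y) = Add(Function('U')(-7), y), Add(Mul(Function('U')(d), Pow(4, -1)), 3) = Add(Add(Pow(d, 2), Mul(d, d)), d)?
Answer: 33270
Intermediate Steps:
Function('U')(d) = Add(-12, Mul(4, d), Mul(8, Pow(d, 2))) (Function('U')(d) = Add(-12, Mul(4, Add(Add(Pow(d, 2), Mul(d, d)), d))) = Add(-12, Mul(4, Add(Add(Pow(d, 2), Pow(d, 2)), d))) = Add(-12, Mul(4, Add(Mul(2, Pow(d, 2)), d))) = Add(-12, Mul(4, Add(d, Mul(2, Pow(d, 2))))) = Add(-12, Add(Mul(4, d), Mul(8, Pow(d, 2)))) = Add(-12, Mul(4, d), Mul(8, Pow(d, 2))))
Function('c')(y) = Add(352, y) (Function('c')(y) = Add(Add(-12, Mul(4, -7), Mul(8, Pow(-7, 2))), y) = Add(Add(-12, -28, Mul(8, 49)), y) = Add(Add(-12, -28, 392), y) = Add(352, y))
Add(Function('c')(4), 32914) = Add(Add(352, 4), 32914) = Add(356, 32914) = 33270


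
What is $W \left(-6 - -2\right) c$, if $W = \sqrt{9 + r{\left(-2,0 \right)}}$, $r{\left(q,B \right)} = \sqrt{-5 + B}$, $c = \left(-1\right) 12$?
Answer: $48 \sqrt{9 + i \sqrt{5}} \approx 145.09 + 17.754 i$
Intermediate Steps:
$c = -12$
$W = \sqrt{9 + i \sqrt{5}}$ ($W = \sqrt{9 + \sqrt{-5 + 0}} = \sqrt{9 + \sqrt{-5}} = \sqrt{9 + i \sqrt{5}} \approx 3.0227 + 0.36988 i$)
$W \left(-6 - -2\right) c = \sqrt{9 + i \sqrt{5}} \left(-6 - -2\right) \left(-12\right) = \sqrt{9 + i \sqrt{5}} \left(-6 + 2\right) \left(-12\right) = \sqrt{9 + i \sqrt{5}} \left(-4\right) \left(-12\right) = - 4 \sqrt{9 + i \sqrt{5}} \left(-12\right) = 48 \sqrt{9 + i \sqrt{5}}$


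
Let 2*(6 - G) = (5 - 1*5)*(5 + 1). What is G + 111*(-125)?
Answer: -13869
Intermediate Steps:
G = 6 (G = 6 - (5 - 1*5)*(5 + 1)/2 = 6 - (5 - 5)*6/2 = 6 - 0*6 = 6 - ½*0 = 6 + 0 = 6)
G + 111*(-125) = 6 + 111*(-125) = 6 - 13875 = -13869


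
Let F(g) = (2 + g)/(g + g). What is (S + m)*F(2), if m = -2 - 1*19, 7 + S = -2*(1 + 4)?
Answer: -38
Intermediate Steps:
F(g) = (2 + g)/(2*g) (F(g) = (2 + g)/((2*g)) = (2 + g)*(1/(2*g)) = (2 + g)/(2*g))
S = -17 (S = -7 - 2*(1 + 4) = -7 - 2*5 = -7 - 10 = -17)
m = -21 (m = -2 - 19 = -21)
(S + m)*F(2) = (-17 - 21)*((½)*(2 + 2)/2) = -19*4/2 = -38*1 = -38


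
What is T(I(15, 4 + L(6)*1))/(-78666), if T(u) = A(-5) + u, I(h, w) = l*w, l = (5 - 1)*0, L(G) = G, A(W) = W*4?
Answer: 10/39333 ≈ 0.00025424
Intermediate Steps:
A(W) = 4*W
l = 0 (l = 4*0 = 0)
I(h, w) = 0 (I(h, w) = 0*w = 0)
T(u) = -20 + u (T(u) = 4*(-5) + u = -20 + u)
T(I(15, 4 + L(6)*1))/(-78666) = (-20 + 0)/(-78666) = -20*(-1/78666) = 10/39333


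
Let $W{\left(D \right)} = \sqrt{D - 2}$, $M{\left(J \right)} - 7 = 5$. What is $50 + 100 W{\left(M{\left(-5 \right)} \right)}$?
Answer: $50 + 100 \sqrt{10} \approx 366.23$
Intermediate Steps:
$M{\left(J \right)} = 12$ ($M{\left(J \right)} = 7 + 5 = 12$)
$W{\left(D \right)} = \sqrt{-2 + D}$
$50 + 100 W{\left(M{\left(-5 \right)} \right)} = 50 + 100 \sqrt{-2 + 12} = 50 + 100 \sqrt{10}$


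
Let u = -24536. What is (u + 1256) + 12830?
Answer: -10450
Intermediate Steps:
(u + 1256) + 12830 = (-24536 + 1256) + 12830 = -23280 + 12830 = -10450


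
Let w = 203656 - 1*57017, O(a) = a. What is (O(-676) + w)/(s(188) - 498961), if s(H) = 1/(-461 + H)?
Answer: -39847899/136216354 ≈ -0.29253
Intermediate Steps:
w = 146639 (w = 203656 - 57017 = 146639)
(O(-676) + w)/(s(188) - 498961) = (-676 + 146639)/(1/(-461 + 188) - 498961) = 145963/(1/(-273) - 498961) = 145963/(-1/273 - 498961) = 145963/(-136216354/273) = 145963*(-273/136216354) = -39847899/136216354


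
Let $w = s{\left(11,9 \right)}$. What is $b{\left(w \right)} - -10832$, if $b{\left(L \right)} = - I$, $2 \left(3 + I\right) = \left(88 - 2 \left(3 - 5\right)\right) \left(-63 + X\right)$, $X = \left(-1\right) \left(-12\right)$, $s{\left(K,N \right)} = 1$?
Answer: $13181$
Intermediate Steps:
$w = 1$
$X = 12$
$I = -2349$ ($I = -3 + \frac{\left(88 - 2 \left(3 - 5\right)\right) \left(-63 + 12\right)}{2} = -3 + \frac{\left(88 - -4\right) \left(-51\right)}{2} = -3 + \frac{\left(88 + 4\right) \left(-51\right)}{2} = -3 + \frac{92 \left(-51\right)}{2} = -3 + \frac{1}{2} \left(-4692\right) = -3 - 2346 = -2349$)
$b{\left(L \right)} = 2349$ ($b{\left(L \right)} = \left(-1\right) \left(-2349\right) = 2349$)
$b{\left(w \right)} - -10832 = 2349 - -10832 = 2349 + 10832 = 13181$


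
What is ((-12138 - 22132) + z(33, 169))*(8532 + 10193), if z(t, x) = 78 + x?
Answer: -637080675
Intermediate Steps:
((-12138 - 22132) + z(33, 169))*(8532 + 10193) = ((-12138 - 22132) + (78 + 169))*(8532 + 10193) = (-34270 + 247)*18725 = -34023*18725 = -637080675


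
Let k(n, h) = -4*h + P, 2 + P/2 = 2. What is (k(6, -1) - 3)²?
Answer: 1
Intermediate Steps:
P = 0 (P = -4 + 2*2 = -4 + 4 = 0)
k(n, h) = -4*h (k(n, h) = -4*h + 0 = -4*h)
(k(6, -1) - 3)² = (-4*(-1) - 3)² = (4 - 3)² = 1² = 1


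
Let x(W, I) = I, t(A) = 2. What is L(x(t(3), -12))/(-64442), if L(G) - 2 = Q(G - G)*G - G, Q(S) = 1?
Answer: -1/32221 ≈ -3.1036e-5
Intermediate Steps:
L(G) = 2 (L(G) = 2 + (1*G - G) = 2 + (G - G) = 2 + 0 = 2)
L(x(t(3), -12))/(-64442) = 2/(-64442) = 2*(-1/64442) = -1/32221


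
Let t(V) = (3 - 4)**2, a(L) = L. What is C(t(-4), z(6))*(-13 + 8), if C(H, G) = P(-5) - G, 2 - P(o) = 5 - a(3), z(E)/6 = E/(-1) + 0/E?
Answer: -180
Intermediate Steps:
z(E) = -6*E (z(E) = 6*(E/(-1) + 0/E) = 6*(E*(-1) + 0) = 6*(-E + 0) = 6*(-E) = -6*E)
t(V) = 1 (t(V) = (-1)**2 = 1)
P(o) = 0 (P(o) = 2 - (5 - 1*3) = 2 - (5 - 3) = 2 - 1*2 = 2 - 2 = 0)
C(H, G) = -G (C(H, G) = 0 - G = -G)
C(t(-4), z(6))*(-13 + 8) = (-(-6)*6)*(-13 + 8) = -1*(-36)*(-5) = 36*(-5) = -180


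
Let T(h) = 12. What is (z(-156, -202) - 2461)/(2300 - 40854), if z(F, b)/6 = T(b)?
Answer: 2389/38554 ≈ 0.061965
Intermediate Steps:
z(F, b) = 72 (z(F, b) = 6*12 = 72)
(z(-156, -202) - 2461)/(2300 - 40854) = (72 - 2461)/(2300 - 40854) = -2389/(-38554) = -2389*(-1/38554) = 2389/38554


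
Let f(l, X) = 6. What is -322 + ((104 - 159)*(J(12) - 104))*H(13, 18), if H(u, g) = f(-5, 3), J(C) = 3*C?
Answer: 22118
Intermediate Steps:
H(u, g) = 6
-322 + ((104 - 159)*(J(12) - 104))*H(13, 18) = -322 + ((104 - 159)*(3*12 - 104))*6 = -322 - 55*(36 - 104)*6 = -322 - 55*(-68)*6 = -322 + 3740*6 = -322 + 22440 = 22118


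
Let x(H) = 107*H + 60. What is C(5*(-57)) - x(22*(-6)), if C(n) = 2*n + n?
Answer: 13209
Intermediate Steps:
x(H) = 60 + 107*H
C(n) = 3*n
C(5*(-57)) - x(22*(-6)) = 3*(5*(-57)) - (60 + 107*(22*(-6))) = 3*(-285) - (60 + 107*(-132)) = -855 - (60 - 14124) = -855 - 1*(-14064) = -855 + 14064 = 13209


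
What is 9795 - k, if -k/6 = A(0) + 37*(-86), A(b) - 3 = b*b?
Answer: -9279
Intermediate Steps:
A(b) = 3 + b**2 (A(b) = 3 + b*b = 3 + b**2)
k = 19074 (k = -6*((3 + 0**2) + 37*(-86)) = -6*((3 + 0) - 3182) = -6*(3 - 3182) = -6*(-3179) = 19074)
9795 - k = 9795 - 1*19074 = 9795 - 19074 = -9279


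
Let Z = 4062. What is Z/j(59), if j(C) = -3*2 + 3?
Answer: -1354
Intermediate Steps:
j(C) = -3 (j(C) = -6 + 3 = -3)
Z/j(59) = 4062/(-3) = 4062*(-⅓) = -1354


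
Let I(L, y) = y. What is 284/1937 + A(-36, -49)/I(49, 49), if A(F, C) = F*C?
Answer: 70016/1937 ≈ 36.147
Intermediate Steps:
A(F, C) = C*F
284/1937 + A(-36, -49)/I(49, 49) = 284/1937 - 49*(-36)/49 = 284*(1/1937) + 1764*(1/49) = 284/1937 + 36 = 70016/1937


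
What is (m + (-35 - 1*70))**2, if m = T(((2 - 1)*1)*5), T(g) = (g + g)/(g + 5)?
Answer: 10816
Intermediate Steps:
T(g) = 2*g/(5 + g) (T(g) = (2*g)/(5 + g) = 2*g/(5 + g))
m = 1 (m = 2*(((2 - 1)*1)*5)/(5 + ((2 - 1)*1)*5) = 2*((1*1)*5)/(5 + (1*1)*5) = 2*(1*5)/(5 + 1*5) = 2*5/(5 + 5) = 2*5/10 = 2*5*(1/10) = 1)
(m + (-35 - 1*70))**2 = (1 + (-35 - 1*70))**2 = (1 + (-35 - 70))**2 = (1 - 105)**2 = (-104)**2 = 10816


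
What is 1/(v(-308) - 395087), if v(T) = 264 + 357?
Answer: -1/394466 ≈ -2.5351e-6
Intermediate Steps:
v(T) = 621
1/(v(-308) - 395087) = 1/(621 - 395087) = 1/(-394466) = -1/394466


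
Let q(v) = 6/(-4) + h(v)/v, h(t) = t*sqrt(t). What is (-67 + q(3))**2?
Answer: 18781/4 - 137*sqrt(3) ≈ 4458.0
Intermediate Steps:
h(t) = t**(3/2)
q(v) = -3/2 + sqrt(v) (q(v) = 6/(-4) + v**(3/2)/v = 6*(-1/4) + sqrt(v) = -3/2 + sqrt(v))
(-67 + q(3))**2 = (-67 + (-3/2 + sqrt(3)))**2 = (-137/2 + sqrt(3))**2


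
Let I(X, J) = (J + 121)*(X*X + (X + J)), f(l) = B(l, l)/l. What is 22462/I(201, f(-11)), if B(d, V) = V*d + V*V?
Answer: 1021/182610 ≈ 0.0055912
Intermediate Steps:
B(d, V) = V**2 + V*d (B(d, V) = V*d + V**2 = V**2 + V*d)
f(l) = 2*l (f(l) = (l*(l + l))/l = (l*(2*l))/l = (2*l**2)/l = 2*l)
I(X, J) = (121 + J)*(J + X + X**2) (I(X, J) = (121 + J)*(X**2 + (J + X)) = (121 + J)*(J + X + X**2))
22462/I(201, f(-11)) = 22462/((2*(-11))**2 + 121*(2*(-11)) + 121*201 + 121*201**2 + (2*(-11))*201 + (2*(-11))*201**2) = 22462/((-22)**2 + 121*(-22) + 24321 + 121*40401 - 22*201 - 22*40401) = 22462/(484 - 2662 + 24321 + 4888521 - 4422 - 888822) = 22462/4017420 = 22462*(1/4017420) = 1021/182610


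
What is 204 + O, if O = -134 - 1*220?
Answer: -150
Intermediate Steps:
O = -354 (O = -134 - 220 = -354)
204 + O = 204 - 354 = -150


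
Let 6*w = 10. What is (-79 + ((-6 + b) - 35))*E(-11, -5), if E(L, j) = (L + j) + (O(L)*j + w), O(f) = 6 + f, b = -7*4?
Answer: -4736/3 ≈ -1578.7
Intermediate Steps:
w = 5/3 (w = (⅙)*10 = 5/3 ≈ 1.6667)
b = -28
E(L, j) = 5/3 + L + j + j*(6 + L) (E(L, j) = (L + j) + ((6 + L)*j + 5/3) = (L + j) + (j*(6 + L) + 5/3) = (L + j) + (5/3 + j*(6 + L)) = 5/3 + L + j + j*(6 + L))
(-79 + ((-6 + b) - 35))*E(-11, -5) = (-79 + ((-6 - 28) - 35))*(5/3 - 11 + 7*(-5) - 11*(-5)) = (-79 + (-34 - 35))*(5/3 - 11 - 35 + 55) = (-79 - 69)*(32/3) = -148*32/3 = -4736/3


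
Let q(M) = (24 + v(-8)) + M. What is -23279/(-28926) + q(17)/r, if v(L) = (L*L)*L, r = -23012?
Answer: 274660247/332822556 ≈ 0.82524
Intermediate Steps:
v(L) = L**3 (v(L) = L**2*L = L**3)
q(M) = -488 + M (q(M) = (24 + (-8)**3) + M = (24 - 512) + M = -488 + M)
-23279/(-28926) + q(17)/r = -23279/(-28926) + (-488 + 17)/(-23012) = -23279*(-1/28926) - 471*(-1/23012) = 23279/28926 + 471/23012 = 274660247/332822556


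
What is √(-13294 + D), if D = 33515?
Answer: √20221 ≈ 142.20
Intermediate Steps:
√(-13294 + D) = √(-13294 + 33515) = √20221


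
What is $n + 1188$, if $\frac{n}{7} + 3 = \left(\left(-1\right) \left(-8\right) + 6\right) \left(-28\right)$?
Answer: $-1577$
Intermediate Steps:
$n = -2765$ ($n = -21 + 7 \left(\left(-1\right) \left(-8\right) + 6\right) \left(-28\right) = -21 + 7 \left(8 + 6\right) \left(-28\right) = -21 + 7 \cdot 14 \left(-28\right) = -21 + 7 \left(-392\right) = -21 - 2744 = -2765$)
$n + 1188 = -2765 + 1188 = -1577$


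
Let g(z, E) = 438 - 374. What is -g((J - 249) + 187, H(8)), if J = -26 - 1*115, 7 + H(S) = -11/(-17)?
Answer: -64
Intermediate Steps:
H(S) = -108/17 (H(S) = -7 - 11/(-17) = -7 - 11*(-1/17) = -7 + 11/17 = -108/17)
J = -141 (J = -26 - 115 = -141)
g(z, E) = 64
-g((J - 249) + 187, H(8)) = -1*64 = -64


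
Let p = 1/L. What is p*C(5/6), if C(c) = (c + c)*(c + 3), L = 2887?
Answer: 115/51966 ≈ 0.0022130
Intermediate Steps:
C(c) = 2*c*(3 + c) (C(c) = (2*c)*(3 + c) = 2*c*(3 + c))
p = 1/2887 ≈ 0.00034638
p*C(5/6) = (2*(5/6)*(3 + 5/6))/2887 = (2*(5*(⅙))*(3 + 5*(⅙)))/2887 = (2*(⅚)*(3 + ⅚))/2887 = (2*(⅚)*(23/6))/2887 = (1/2887)*(115/18) = 115/51966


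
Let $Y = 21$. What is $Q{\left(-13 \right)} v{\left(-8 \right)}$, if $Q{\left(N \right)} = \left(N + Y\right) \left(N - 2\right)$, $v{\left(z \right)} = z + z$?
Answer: $1920$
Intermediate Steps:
$v{\left(z \right)} = 2 z$
$Q{\left(N \right)} = \left(-2 + N\right) \left(21 + N\right)$ ($Q{\left(N \right)} = \left(N + 21\right) \left(N - 2\right) = \left(21 + N\right) \left(-2 + N\right) = \left(-2 + N\right) \left(21 + N\right)$)
$Q{\left(-13 \right)} v{\left(-8 \right)} = \left(-42 + \left(-13\right)^{2} + 19 \left(-13\right)\right) 2 \left(-8\right) = \left(-42 + 169 - 247\right) \left(-16\right) = \left(-120\right) \left(-16\right) = 1920$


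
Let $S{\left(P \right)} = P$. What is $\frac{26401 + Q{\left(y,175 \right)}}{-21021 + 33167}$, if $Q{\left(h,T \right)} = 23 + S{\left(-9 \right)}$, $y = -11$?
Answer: $\frac{26415}{12146} \approx 2.1748$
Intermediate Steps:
$Q{\left(h,T \right)} = 14$ ($Q{\left(h,T \right)} = 23 - 9 = 14$)
$\frac{26401 + Q{\left(y,175 \right)}}{-21021 + 33167} = \frac{26401 + 14}{-21021 + 33167} = \frac{26415}{12146}$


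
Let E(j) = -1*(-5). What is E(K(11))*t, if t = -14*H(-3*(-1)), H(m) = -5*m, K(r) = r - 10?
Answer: 1050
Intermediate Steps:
K(r) = -10 + r
E(j) = 5
t = 210 (t = -(-70)*(-3*(-1)) = -(-70)*3 = -14*(-15) = 210)
E(K(11))*t = 5*210 = 1050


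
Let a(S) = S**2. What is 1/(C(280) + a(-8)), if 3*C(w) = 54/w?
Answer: 140/8969 ≈ 0.015609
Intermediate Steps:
C(w) = 18/w (C(w) = (54/w)/3 = 18/w)
1/(C(280) + a(-8)) = 1/(18/280 + (-8)**2) = 1/(18*(1/280) + 64) = 1/(9/140 + 64) = 1/(8969/140) = 140/8969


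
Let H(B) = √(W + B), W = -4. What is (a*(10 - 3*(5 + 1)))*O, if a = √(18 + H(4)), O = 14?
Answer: -336*√2 ≈ -475.18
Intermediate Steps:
H(B) = √(-4 + B)
a = 3*√2 (a = √(18 + √(-4 + 4)) = √(18 + √0) = √(18 + 0) = √18 = 3*√2 ≈ 4.2426)
(a*(10 - 3*(5 + 1)))*O = ((3*√2)*(10 - 3*(5 + 1)))*14 = ((3*√2)*(10 - 3*6))*14 = ((3*√2)*(10 - 1*18))*14 = ((3*√2)*(10 - 18))*14 = ((3*√2)*(-8))*14 = -24*√2*14 = -336*√2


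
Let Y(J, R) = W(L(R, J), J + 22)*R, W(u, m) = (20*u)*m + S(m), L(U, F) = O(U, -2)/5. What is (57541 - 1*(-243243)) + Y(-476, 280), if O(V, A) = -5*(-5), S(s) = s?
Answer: -12538336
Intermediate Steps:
O(V, A) = 25
L(U, F) = 5 (L(U, F) = 25/5 = 25*(⅕) = 5)
W(u, m) = m + 20*m*u (W(u, m) = (20*u)*m + m = 20*m*u + m = m + 20*m*u)
Y(J, R) = R*(2222 + 101*J) (Y(J, R) = ((J + 22)*(1 + 20*5))*R = ((22 + J)*(1 + 100))*R = ((22 + J)*101)*R = (2222 + 101*J)*R = R*(2222 + 101*J))
(57541 - 1*(-243243)) + Y(-476, 280) = (57541 - 1*(-243243)) + 101*280*(22 - 476) = (57541 + 243243) + 101*280*(-454) = 300784 - 12839120 = -12538336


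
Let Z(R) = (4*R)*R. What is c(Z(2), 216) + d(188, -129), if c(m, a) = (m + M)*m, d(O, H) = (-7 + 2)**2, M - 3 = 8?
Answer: 457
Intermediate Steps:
M = 11 (M = 3 + 8 = 11)
Z(R) = 4*R**2
d(O, H) = 25 (d(O, H) = (-5)**2 = 25)
c(m, a) = m*(11 + m) (c(m, a) = (m + 11)*m = (11 + m)*m = m*(11 + m))
c(Z(2), 216) + d(188, -129) = (4*2**2)*(11 + 4*2**2) + 25 = (4*4)*(11 + 4*4) + 25 = 16*(11 + 16) + 25 = 16*27 + 25 = 432 + 25 = 457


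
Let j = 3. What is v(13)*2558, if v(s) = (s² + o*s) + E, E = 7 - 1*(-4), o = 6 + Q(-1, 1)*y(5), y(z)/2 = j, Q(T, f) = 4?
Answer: 1458060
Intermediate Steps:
y(z) = 6 (y(z) = 2*3 = 6)
o = 30 (o = 6 + 4*6 = 6 + 24 = 30)
E = 11 (E = 7 + 4 = 11)
v(s) = 11 + s² + 30*s (v(s) = (s² + 30*s) + 11 = 11 + s² + 30*s)
v(13)*2558 = (11 + 13² + 30*13)*2558 = (11 + 169 + 390)*2558 = 570*2558 = 1458060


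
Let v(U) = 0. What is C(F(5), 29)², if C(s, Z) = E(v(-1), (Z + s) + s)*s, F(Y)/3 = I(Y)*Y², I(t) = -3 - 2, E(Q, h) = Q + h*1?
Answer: 73102640625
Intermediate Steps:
E(Q, h) = Q + h
I(t) = -5
F(Y) = -15*Y² (F(Y) = 3*(-5*Y²) = -15*Y²)
C(s, Z) = s*(Z + 2*s) (C(s, Z) = (0 + ((Z + s) + s))*s = (0 + (Z + 2*s))*s = (Z + 2*s)*s = s*(Z + 2*s))
C(F(5), 29)² = ((-15*5²)*(29 + 2*(-15*5²)))² = ((-15*25)*(29 + 2*(-15*25)))² = (-375*(29 + 2*(-375)))² = (-375*(29 - 750))² = (-375*(-721))² = 270375² = 73102640625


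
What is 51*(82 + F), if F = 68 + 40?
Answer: 9690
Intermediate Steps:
F = 108
51*(82 + F) = 51*(82 + 108) = 51*190 = 9690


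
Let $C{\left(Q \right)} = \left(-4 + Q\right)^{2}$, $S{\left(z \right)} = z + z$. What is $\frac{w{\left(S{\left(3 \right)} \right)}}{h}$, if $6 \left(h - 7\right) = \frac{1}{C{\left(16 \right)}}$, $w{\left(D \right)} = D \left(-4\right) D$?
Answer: $- \frac{124416}{6049} \approx -20.568$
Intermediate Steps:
$S{\left(z \right)} = 2 z$
$w{\left(D \right)} = - 4 D^{2}$ ($w{\left(D \right)} = - 4 D D = - 4 D^{2}$)
$h = \frac{6049}{864}$ ($h = 7 + \frac{1}{6 \left(-4 + 16\right)^{2}} = 7 + \frac{1}{6 \cdot 12^{2}} = 7 + \frac{1}{6 \cdot 144} = 7 + \frac{1}{6} \cdot \frac{1}{144} = 7 + \frac{1}{864} = \frac{6049}{864} \approx 7.0012$)
$\frac{w{\left(S{\left(3 \right)} \right)}}{h} = \frac{\left(-4\right) \left(2 \cdot 3\right)^{2}}{\frac{6049}{864}} = - 4 \cdot 6^{2} \cdot \frac{864}{6049} = \left(-4\right) 36 \cdot \frac{864}{6049} = \left(-144\right) \frac{864}{6049} = - \frac{124416}{6049}$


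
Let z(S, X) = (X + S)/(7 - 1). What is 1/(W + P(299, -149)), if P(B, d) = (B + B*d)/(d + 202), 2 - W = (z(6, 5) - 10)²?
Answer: -1908/1716509 ≈ -0.0011116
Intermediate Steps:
z(S, X) = S/6 + X/6 (z(S, X) = (S + X)/6 = (S + X)*(⅙) = S/6 + X/6)
W = -2329/36 (W = 2 - (((⅙)*6 + (⅙)*5) - 10)² = 2 - ((1 + ⅚) - 10)² = 2 - (11/6 - 10)² = 2 - (-49/6)² = 2 - 1*2401/36 = 2 - 2401/36 = -2329/36 ≈ -64.694)
P(B, d) = (B + B*d)/(202 + d)
1/(W + P(299, -149)) = 1/(-2329/36 + 299*(1 - 149)/(202 - 149)) = 1/(-2329/36 + 299*(-148)/53) = 1/(-2329/36 + 299*(1/53)*(-148)) = 1/(-2329/36 - 44252/53) = 1/(-1716509/1908) = -1908/1716509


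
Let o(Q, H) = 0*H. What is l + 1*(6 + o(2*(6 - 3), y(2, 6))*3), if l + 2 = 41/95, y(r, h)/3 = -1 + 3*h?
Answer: 421/95 ≈ 4.4316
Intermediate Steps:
y(r, h) = -3 + 9*h (y(r, h) = 3*(-1 + 3*h) = -3 + 9*h)
o(Q, H) = 0
l = -149/95 (l = -2 + 41/95 = -149/95 ≈ -1.5684)
l + 1*(6 + o(2*(6 - 3), y(2, 6))*3) = -149/95 + 1*(6 + 0*3) = -149/95 + 1*(6 + 0) = -149/95 + 1*6 = -149/95 + 6 = 421/95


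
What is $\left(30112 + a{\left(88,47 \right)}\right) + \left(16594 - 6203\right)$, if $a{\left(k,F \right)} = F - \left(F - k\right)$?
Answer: $40591$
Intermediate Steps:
$a{\left(k,F \right)} = k$ ($a{\left(k,F \right)} = F - \left(F - k\right) = k$)
$\left(30112 + a{\left(88,47 \right)}\right) + \left(16594 - 6203\right) = \left(30112 + 88\right) + \left(16594 - 6203\right) = 30200 + 10391 = 40591$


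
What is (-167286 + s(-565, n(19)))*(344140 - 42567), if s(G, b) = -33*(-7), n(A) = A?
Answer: -50379277515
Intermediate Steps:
s(G, b) = 231
(-167286 + s(-565, n(19)))*(344140 - 42567) = (-167286 + 231)*(344140 - 42567) = -167055*301573 = -50379277515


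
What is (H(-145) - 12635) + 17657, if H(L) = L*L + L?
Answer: 25902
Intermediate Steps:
H(L) = L + L² (H(L) = L² + L = L + L²)
(H(-145) - 12635) + 17657 = (-145*(1 - 145) - 12635) + 17657 = (-145*(-144) - 12635) + 17657 = (20880 - 12635) + 17657 = 8245 + 17657 = 25902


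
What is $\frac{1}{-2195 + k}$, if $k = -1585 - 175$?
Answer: $- \frac{1}{3955} \approx -0.00025284$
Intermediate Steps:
$k = -1760$ ($k = -1585 - 175 = -1760$)
$\frac{1}{-2195 + k} = \frac{1}{-2195 - 1760} = \frac{1}{-3955} = - \frac{1}{3955}$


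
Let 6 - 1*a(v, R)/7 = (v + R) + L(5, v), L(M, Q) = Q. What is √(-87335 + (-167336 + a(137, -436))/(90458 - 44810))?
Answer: 2*I*√19747288345/951 ≈ 295.53*I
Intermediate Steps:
a(v, R) = 42 - 14*v - 7*R (a(v, R) = 42 - 7*((v + R) + v) = 42 - 7*((R + v) + v) = 42 - 7*(R + 2*v) = 42 + (-14*v - 7*R) = 42 - 14*v - 7*R)
√(-87335 + (-167336 + a(137, -436))/(90458 - 44810)) = √(-87335 + (-167336 + (42 - 14*137 - 7*(-436)))/(90458 - 44810)) = √(-87335 + (-167336 + (42 - 1918 + 3052))/45648) = √(-87335 + (-167336 + 1176)*(1/45648)) = √(-87335 - 166160*1/45648) = √(-87335 - 10385/2853) = √(-249177140/2853) = 2*I*√19747288345/951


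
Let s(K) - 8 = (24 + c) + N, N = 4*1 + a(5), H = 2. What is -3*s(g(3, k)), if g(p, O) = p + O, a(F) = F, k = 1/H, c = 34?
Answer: -225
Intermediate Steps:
k = ½ (k = 1/2 = ½ ≈ 0.50000)
N = 9 (N = 4*1 + 5 = 4 + 5 = 9)
g(p, O) = O + p
s(K) = 75 (s(K) = 8 + ((24 + 34) + 9) = 8 + (58 + 9) = 8 + 67 = 75)
-3*s(g(3, k)) = -3*75 = -225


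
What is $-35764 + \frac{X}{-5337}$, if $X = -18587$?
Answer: $- \frac{190853881}{5337} \approx -35761.0$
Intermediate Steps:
$-35764 + \frac{X}{-5337} = -35764 - \frac{18587}{-5337} = -35764 - - \frac{18587}{5337} = -35764 + \frac{18587}{5337} = - \frac{190853881}{5337}$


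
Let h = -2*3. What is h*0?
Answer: 0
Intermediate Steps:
h = -6
h*0 = -6*0 = 0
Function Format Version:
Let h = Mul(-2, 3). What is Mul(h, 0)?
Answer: 0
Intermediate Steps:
h = -6
Mul(h, 0) = Mul(-6, 0) = 0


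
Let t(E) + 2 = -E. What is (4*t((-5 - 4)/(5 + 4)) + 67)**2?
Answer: 3969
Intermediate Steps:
t(E) = -2 - E
(4*t((-5 - 4)/(5 + 4)) + 67)**2 = (4*(-2 - (-5 - 4)/(5 + 4)) + 67)**2 = (4*(-2 - (-9)/9) + 67)**2 = (4*(-2 - 1*(-1)) + 67)**2 = (4*(-2 + 1) + 67)**2 = (4*(-1) + 67)**2 = (-4 + 67)**2 = 63**2 = 3969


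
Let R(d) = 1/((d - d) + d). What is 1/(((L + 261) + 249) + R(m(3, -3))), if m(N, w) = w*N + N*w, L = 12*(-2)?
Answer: 18/8747 ≈ 0.0020578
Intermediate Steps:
L = -24
m(N, w) = 2*N*w (m(N, w) = N*w + N*w = 2*N*w)
R(d) = 1/d (R(d) = 1/(0 + d) = 1/d)
1/(((L + 261) + 249) + R(m(3, -3))) = 1/(((-24 + 261) + 249) + 1/(2*3*(-3))) = 1/((237 + 249) + 1/(-18)) = 1/(486 - 1/18) = 1/(8747/18) = 18/8747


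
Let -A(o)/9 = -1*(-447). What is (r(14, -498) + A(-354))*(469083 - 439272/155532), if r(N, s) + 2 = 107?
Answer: -23820453279126/12961 ≈ -1.8379e+9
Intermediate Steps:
r(N, s) = 105 (r(N, s) = -2 + 107 = 105)
A(o) = -4023 (A(o) = -(-9)*(-447) = -9*447 = -4023)
(r(14, -498) + A(-354))*(469083 - 439272/155532) = (105 - 4023)*(469083 - 439272/155532) = -3918*(469083 - 439272*1/155532) = -3918*(469083 - 36606/12961) = -3918*6079748157/12961 = -23820453279126/12961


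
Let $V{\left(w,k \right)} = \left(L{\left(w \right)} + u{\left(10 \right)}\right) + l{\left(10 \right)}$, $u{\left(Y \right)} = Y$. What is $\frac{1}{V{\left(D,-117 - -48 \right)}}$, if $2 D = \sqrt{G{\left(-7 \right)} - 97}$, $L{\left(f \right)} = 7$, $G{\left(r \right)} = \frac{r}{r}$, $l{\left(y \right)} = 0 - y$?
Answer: $\frac{1}{7} \approx 0.14286$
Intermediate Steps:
$l{\left(y \right)} = - y$
$G{\left(r \right)} = 1$
$D = 2 i \sqrt{6}$ ($D = \frac{\sqrt{1 - 97}}{2} = \frac{\sqrt{-96}}{2} = \frac{4 i \sqrt{6}}{2} = 2 i \sqrt{6} \approx 4.899 i$)
$V{\left(w,k \right)} = 7$ ($V{\left(w,k \right)} = \left(7 + 10\right) - 10 = 17 - 10 = 7$)
$\frac{1}{V{\left(D,-117 - -48 \right)}} = \frac{1}{7}$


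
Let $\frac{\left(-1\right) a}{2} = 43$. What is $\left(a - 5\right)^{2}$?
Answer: $8281$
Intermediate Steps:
$a = -86$ ($a = \left(-2\right) 43 = -86$)
$\left(a - 5\right)^{2} = \left(-86 - 5\right)^{2} = \left(-91\right)^{2} = 8281$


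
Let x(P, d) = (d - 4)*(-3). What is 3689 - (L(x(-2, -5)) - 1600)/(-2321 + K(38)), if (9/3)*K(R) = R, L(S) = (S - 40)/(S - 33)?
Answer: 51083063/13850 ≈ 3688.3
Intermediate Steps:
x(P, d) = 12 - 3*d (x(P, d) = (-4 + d)*(-3) = 12 - 3*d)
L(S) = (-40 + S)/(-33 + S)
K(R) = R/3
3689 - (L(x(-2, -5)) - 1600)/(-2321 + K(38)) = 3689 - ((-40 + (12 - 3*(-5)))/(-33 + (12 - 3*(-5))) - 1600)/(-2321 + (⅓)*38) = 3689 - ((-40 + (12 + 15))/(-33 + (12 + 15)) - 1600)/(-2321 + 38/3) = 3689 - ((-40 + 27)/(-33 + 27) - 1600)/(-6925/3) = 3689 - (-13/(-6) - 1600)*(-3)/6925 = 3689 - (-⅙*(-13) - 1600)*(-3)/6925 = 3689 - (13/6 - 1600)*(-3)/6925 = 3689 - (-9587)*(-3)/(6*6925) = 3689 - 1*9587/13850 = 3689 - 9587/13850 = 51083063/13850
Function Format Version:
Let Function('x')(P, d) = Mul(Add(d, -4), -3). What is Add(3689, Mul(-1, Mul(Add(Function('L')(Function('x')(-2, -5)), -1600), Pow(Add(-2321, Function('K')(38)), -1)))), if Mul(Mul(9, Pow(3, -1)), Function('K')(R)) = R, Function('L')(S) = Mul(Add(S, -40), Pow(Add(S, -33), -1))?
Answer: Rational(51083063, 13850) ≈ 3688.3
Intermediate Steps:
Function('x')(P, d) = Add(12, Mul(-3, d)) (Function('x')(P, d) = Mul(Add(-4, d), -3) = Add(12, Mul(-3, d)))
Function('L')(S) = Mul(Pow(Add(-33, S), -1), Add(-40, S)) (Function('L')(S) = Mul(Add(-40, S), Pow(Add(-33, S), -1)) = Mul(Pow(Add(-33, S), -1), Add(-40, S)))
Function('K')(R) = Mul(Rational(1, 3), R)
Add(3689, Mul(-1, Mul(Add(Function('L')(Function('x')(-2, -5)), -1600), Pow(Add(-2321, Function('K')(38)), -1)))) = Add(3689, Mul(-1, Mul(Add(Mul(Pow(Add(-33, Add(12, Mul(-3, -5))), -1), Add(-40, Add(12, Mul(-3, -5)))), -1600), Pow(Add(-2321, Mul(Rational(1, 3), 38)), -1)))) = Add(3689, Mul(-1, Mul(Add(Mul(Pow(Add(-33, Add(12, 15)), -1), Add(-40, Add(12, 15))), -1600), Pow(Add(-2321, Rational(38, 3)), -1)))) = Add(3689, Mul(-1, Mul(Add(Mul(Pow(Add(-33, 27), -1), Add(-40, 27)), -1600), Pow(Rational(-6925, 3), -1)))) = Add(3689, Mul(-1, Mul(Add(Mul(Pow(-6, -1), -13), -1600), Rational(-3, 6925)))) = Add(3689, Mul(-1, Mul(Add(Mul(Rational(-1, 6), -13), -1600), Rational(-3, 6925)))) = Add(3689, Mul(-1, Mul(Add(Rational(13, 6), -1600), Rational(-3, 6925)))) = Add(3689, Mul(-1, Mul(Rational(-9587, 6), Rational(-3, 6925)))) = Add(3689, Mul(-1, Rational(9587, 13850))) = Add(3689, Rational(-9587, 13850)) = Rational(51083063, 13850)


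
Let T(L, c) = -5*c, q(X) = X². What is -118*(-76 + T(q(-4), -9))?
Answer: 3658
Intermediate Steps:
-118*(-76 + T(q(-4), -9)) = -118*(-76 - 5*(-9)) = -118*(-76 + 45) = -118*(-31) = 3658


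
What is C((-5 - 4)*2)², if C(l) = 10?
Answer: 100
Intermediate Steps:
C((-5 - 4)*2)² = 10² = 100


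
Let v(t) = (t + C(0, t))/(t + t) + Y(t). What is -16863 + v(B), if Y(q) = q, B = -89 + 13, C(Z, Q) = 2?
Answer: -1287327/76 ≈ -16939.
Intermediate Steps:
B = -76
v(t) = t + (2 + t)/(2*t) (v(t) = (t + 2)/(t + t) + t = (2 + t)/((2*t)) + t = (2 + t)*(1/(2*t)) + t = (2 + t)/(2*t) + t = t + (2 + t)/(2*t))
-16863 + v(B) = -16863 + (½ - 76 + 1/(-76)) = -16863 + (½ - 76 - 1/76) = -16863 - 5739/76 = -1287327/76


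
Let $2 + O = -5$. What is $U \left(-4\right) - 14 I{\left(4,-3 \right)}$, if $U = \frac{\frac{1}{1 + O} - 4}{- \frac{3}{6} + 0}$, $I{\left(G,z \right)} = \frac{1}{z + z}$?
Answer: $-31$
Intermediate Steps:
$I{\left(G,z \right)} = \frac{1}{2 z}$
$O = -7$ ($O = -2 - 5 = -7$)
$U = \frac{25}{3}$ ($U = \frac{\frac{1}{1 - 7} - 4}{- \frac{3}{6} + 0} = \frac{\frac{1}{-6} - 4}{\left(-3\right) \frac{1}{6} + 0} = \frac{- \frac{1}{6} - 4}{- \frac{1}{2} + 0} = - \frac{25}{6 \left(- \frac{1}{2}\right)} = \left(- \frac{25}{6}\right) \left(-2\right) = \frac{25}{3} \approx 8.3333$)
$U \left(-4\right) - 14 I{\left(4,-3 \right)} = \frac{25}{3} \left(-4\right) - 14 \frac{1}{2 \left(-3\right)} = - \frac{100}{3} - 14 \cdot \frac{1}{2} \left(- \frac{1}{3}\right) = - \frac{100}{3} - - \frac{7}{3} = - \frac{100}{3} + \frac{7}{3} = -31$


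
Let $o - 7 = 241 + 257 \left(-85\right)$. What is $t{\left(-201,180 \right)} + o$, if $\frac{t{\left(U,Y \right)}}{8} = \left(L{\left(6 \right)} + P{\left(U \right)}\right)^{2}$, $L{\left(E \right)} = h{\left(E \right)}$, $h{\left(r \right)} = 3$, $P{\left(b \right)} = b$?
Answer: $292035$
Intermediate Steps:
$o = -21597$ ($o = 7 + \left(241 + 257 \left(-85\right)\right) = 7 + \left(241 - 21845\right) = 7 - 21604 = -21597$)
$L{\left(E \right)} = 3$
$t{\left(U,Y \right)} = 8 \left(3 + U\right)^{2}$
$t{\left(-201,180 \right)} + o = 8 \left(3 - 201\right)^{2} - 21597 = 8 \left(-198\right)^{2} - 21597 = 8 \cdot 39204 - 21597 = 313632 - 21597 = 292035$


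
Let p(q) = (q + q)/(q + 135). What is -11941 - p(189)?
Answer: -71653/6 ≈ -11942.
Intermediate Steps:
p(q) = 2*q/(135 + q) (p(q) = (2*q)/(135 + q) = 2*q/(135 + q))
-11941 - p(189) = -11941 - 2*189/(135 + 189) = -11941 - 2*189/324 = -11941 - 1*7/6 = -11941 - 7/6 = -71653/6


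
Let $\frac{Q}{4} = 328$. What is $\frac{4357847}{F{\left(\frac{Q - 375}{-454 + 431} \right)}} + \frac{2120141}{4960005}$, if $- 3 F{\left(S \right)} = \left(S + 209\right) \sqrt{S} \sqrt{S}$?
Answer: $\frac{254152610600361}{133229040970} \approx 1907.6$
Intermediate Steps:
$Q = 1312$ ($Q = 4 \cdot 328 = 1312$)
$F{\left(S \right)} = - \frac{S \left(209 + S\right)}{3}$ ($F{\left(S \right)} = - \frac{\left(S + 209\right) \sqrt{S} \sqrt{S}}{3} = - \frac{\left(209 + S\right) \sqrt{S} \sqrt{S}}{3} = - \frac{\sqrt{S} \left(209 + S\right) \sqrt{S}}{3} = - \frac{S \left(209 + S\right)}{3}$)
$\frac{4357847}{F{\left(\frac{Q - 375}{-454 + 431} \right)}} + \frac{2120141}{4960005} = \frac{4357847}{\left(- \frac{1}{3}\right) \frac{1312 - 375}{-454 + 431} \left(209 + \frac{1312 - 375}{-454 + 431}\right)} + \frac{2120141}{4960005} = \frac{4357847}{\left(- \frac{1}{3}\right) \frac{937}{-23} \left(209 + \frac{937}{-23}\right)} + 2120141 \cdot \frac{1}{4960005} = \frac{4357847}{\left(- \frac{1}{3}\right) 937 \left(- \frac{1}{23}\right) \left(209 + 937 \left(- \frac{1}{23}\right)\right)} + \frac{2120141}{4960005} = \frac{4357847}{\left(- \frac{1}{3}\right) \left(- \frac{937}{23}\right) \left(209 - \frac{937}{23}\right)} + \frac{2120141}{4960005} = \frac{4357847}{\left(- \frac{1}{3}\right) \left(- \frac{937}{23}\right) \frac{3870}{23}} + \frac{2120141}{4960005} = \frac{4357847}{\frac{1208730}{529}} + \frac{2120141}{4960005} = 4357847 \cdot \frac{529}{1208730} + \frac{2120141}{4960005} = \frac{2305301063}{1208730} + \frac{2120141}{4960005} = \frac{254152610600361}{133229040970}$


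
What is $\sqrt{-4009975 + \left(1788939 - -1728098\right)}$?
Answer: $i \sqrt{492938} \approx 702.1 i$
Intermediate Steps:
$\sqrt{-4009975 + \left(1788939 - -1728098\right)} = \sqrt{-4009975 + \left(1788939 + 1728098\right)} = \sqrt{-4009975 + 3517037} = \sqrt{-492938} = i \sqrt{492938}$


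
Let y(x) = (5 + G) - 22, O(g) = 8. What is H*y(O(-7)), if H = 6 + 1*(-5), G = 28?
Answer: 11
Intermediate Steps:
y(x) = 11 (y(x) = (5 + 28) - 22 = 33 - 22 = 11)
H = 1 (H = 6 - 5 = 1)
H*y(O(-7)) = 1*11 = 11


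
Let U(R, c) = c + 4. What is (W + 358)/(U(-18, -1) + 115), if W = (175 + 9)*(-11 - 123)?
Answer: -12149/59 ≈ -205.92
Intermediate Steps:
U(R, c) = 4 + c
W = -24656 (W = 184*(-134) = -24656)
(W + 358)/(U(-18, -1) + 115) = (-24656 + 358)/((4 - 1) + 115) = -24298/(3 + 115) = -24298/118 = -24298*1/118 = -12149/59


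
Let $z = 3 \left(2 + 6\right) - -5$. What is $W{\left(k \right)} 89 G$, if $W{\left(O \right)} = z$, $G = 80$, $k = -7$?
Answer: $206480$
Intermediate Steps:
$z = 29$ ($z = 3 \cdot 8 + 5 = 24 + 5 = 29$)
$W{\left(O \right)} = 29$
$W{\left(k \right)} 89 G = 29 \cdot 89 \cdot 80 = 2581 \cdot 80 = 206480$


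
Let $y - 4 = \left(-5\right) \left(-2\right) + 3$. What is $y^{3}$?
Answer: $4913$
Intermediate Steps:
$y = 17$ ($y = 4 + \left(\left(-5\right) \left(-2\right) + 3\right) = 4 + \left(10 + 3\right) = 4 + 13 = 17$)
$y^{3} = 17^{3} = 4913$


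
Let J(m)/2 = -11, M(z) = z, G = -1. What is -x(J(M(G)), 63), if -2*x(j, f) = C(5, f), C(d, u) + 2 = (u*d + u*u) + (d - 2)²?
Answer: 4291/2 ≈ 2145.5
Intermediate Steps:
J(m) = -22 (J(m) = 2*(-11) = -22)
C(d, u) = -2 + u² + (-2 + d)² + d*u (C(d, u) = -2 + ((u*d + u*u) + (d - 2)²) = -2 + ((d*u + u²) + (-2 + d)²) = -2 + ((u² + d*u) + (-2 + d)²) = -2 + (u² + (-2 + d)² + d*u) = -2 + u² + (-2 + d)² + d*u)
x(j, f) = -7/2 - 5*f/2 - f²/2 (x(j, f) = -(-2 + f² + (-2 + 5)² + 5*f)/2 = -(-2 + f² + 3² + 5*f)/2 = -(-2 + f² + 9 + 5*f)/2 = -(7 + f² + 5*f)/2 = -7/2 - 5*f/2 - f²/2)
-x(J(M(G)), 63) = -(-7/2 - 5/2*63 - ½*63²) = -(-7/2 - 315/2 - ½*3969) = -(-7/2 - 315/2 - 3969/2) = -1*(-4291/2) = 4291/2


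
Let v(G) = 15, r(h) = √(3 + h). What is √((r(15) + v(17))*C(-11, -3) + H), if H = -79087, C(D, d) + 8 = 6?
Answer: √(-79117 - 6*√2) ≈ 281.29*I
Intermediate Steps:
C(D, d) = -2 (C(D, d) = -8 + 6 = -2)
√((r(15) + v(17))*C(-11, -3) + H) = √((√(3 + 15) + 15)*(-2) - 79087) = √((√18 + 15)*(-2) - 79087) = √((3*√2 + 15)*(-2) - 79087) = √((15 + 3*√2)*(-2) - 79087) = √((-30 - 6*√2) - 79087) = √(-79117 - 6*√2)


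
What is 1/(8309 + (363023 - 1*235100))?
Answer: 1/136232 ≈ 7.3404e-6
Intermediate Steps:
1/(8309 + (363023 - 1*235100)) = 1/(8309 + (363023 - 235100)) = 1/(8309 + 127923) = 1/136232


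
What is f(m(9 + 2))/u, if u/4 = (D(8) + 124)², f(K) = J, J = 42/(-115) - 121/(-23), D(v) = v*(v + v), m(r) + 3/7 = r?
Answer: 563/29211840 ≈ 1.9273e-5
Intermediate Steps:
m(r) = -3/7 + r
D(v) = 2*v² (D(v) = v*(2*v) = 2*v²)
J = 563/115 (J = 42*(-1/115) - 121*(-1/23) = -42/115 + 121/23 = 563/115 ≈ 4.8957)
f(K) = 563/115
u = 254016 (u = 4*(2*8² + 124)² = 4*(2*64 + 124)² = 4*(128 + 124)² = 4*252² = 4*63504 = 254016)
f(m(9 + 2))/u = (563/115)/254016 = (563/115)*(1/254016) = 563/29211840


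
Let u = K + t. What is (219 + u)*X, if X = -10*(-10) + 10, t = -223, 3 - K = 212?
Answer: -23430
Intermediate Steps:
K = -209 (K = 3 - 1*212 = 3 - 212 = -209)
u = -432 (u = -209 - 223 = -432)
X = 110 (X = 100 + 10 = 110)
(219 + u)*X = (219 - 432)*110 = -213*110 = -23430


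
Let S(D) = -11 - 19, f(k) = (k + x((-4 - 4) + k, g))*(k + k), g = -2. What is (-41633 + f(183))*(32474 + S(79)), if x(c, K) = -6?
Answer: 751046156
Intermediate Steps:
f(k) = 2*k*(-6 + k) (f(k) = (k - 6)*(k + k) = (-6 + k)*(2*k) = 2*k*(-6 + k))
S(D) = -30
(-41633 + f(183))*(32474 + S(79)) = (-41633 + 2*183*(-6 + 183))*(32474 - 30) = (-41633 + 2*183*177)*32444 = (-41633 + 64782)*32444 = 23149*32444 = 751046156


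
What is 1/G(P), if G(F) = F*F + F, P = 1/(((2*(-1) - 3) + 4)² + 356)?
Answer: 127449/358 ≈ 356.00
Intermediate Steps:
P = 1/357 (P = 1/(((-2 - 3) + 4)² + 356) = 1/((-5 + 4)² + 356) = 1/((-1)² + 356) = 1/(1 + 356) = 1/357 ≈ 0.0028011)
G(F) = F + F² (G(F) = F² + F = F + F²)
1/G(P) = 1/((1 + 1/357)/357) = 1/((1/357)*(358/357)) = 1/(358/127449) = 127449/358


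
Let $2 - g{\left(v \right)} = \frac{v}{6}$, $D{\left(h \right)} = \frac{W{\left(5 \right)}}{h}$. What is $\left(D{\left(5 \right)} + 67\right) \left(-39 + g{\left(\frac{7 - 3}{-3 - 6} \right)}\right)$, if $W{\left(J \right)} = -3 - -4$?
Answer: $- \frac{111664}{45} \approx -2481.4$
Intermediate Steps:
$W{\left(J \right)} = 1$ ($W{\left(J \right)} = -3 + 4 = 1$)
$D{\left(h \right)} = \frac{1}{h}$ ($D{\left(h \right)} = 1 \frac{1}{h} = \frac{1}{h}$)
$g{\left(v \right)} = 2 - \frac{v}{6}$
$\left(D{\left(5 \right)} + 67\right) \left(-39 + g{\left(\frac{7 - 3}{-3 - 6} \right)}\right) = \left(\frac{1}{5} + 67\right) \left(-39 + \left(2 - \frac{\left(7 - 3\right) \frac{1}{-3 - 6}}{6}\right)\right) = \left(\frac{1}{5} + 67\right) \left(-39 + \left(2 - \frac{4 \frac{1}{-9}}{6}\right)\right) = \frac{336 \left(-39 + \left(2 - \frac{4 \left(- \frac{1}{9}\right)}{6}\right)\right)}{5} = \frac{336 \left(-39 + \left(2 - - \frac{2}{27}\right)\right)}{5} = \frac{336 \left(-39 + \left(2 + \frac{2}{27}\right)\right)}{5} = \frac{336 \left(-39 + \frac{56}{27}\right)}{5} = \frac{336}{5} \left(- \frac{997}{27}\right) = - \frac{111664}{45}$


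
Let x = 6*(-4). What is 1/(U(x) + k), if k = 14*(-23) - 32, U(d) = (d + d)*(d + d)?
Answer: 1/1950 ≈ 0.00051282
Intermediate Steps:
x = -24
U(d) = 4*d**2 (U(d) = (2*d)*(2*d) = 4*d**2)
k = -354 (k = -322 - 32 = -354)
1/(U(x) + k) = 1/(4*(-24)**2 - 354) = 1/(4*576 - 354) = 1/(2304 - 354) = 1/1950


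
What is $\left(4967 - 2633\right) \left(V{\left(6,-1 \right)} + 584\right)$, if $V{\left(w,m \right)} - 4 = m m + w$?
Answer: $1388730$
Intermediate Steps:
$V{\left(w,m \right)} = 4 + w + m^{2}$ ($V{\left(w,m \right)} = 4 + \left(m m + w\right) = 4 + \left(m^{2} + w\right) = 4 + \left(w + m^{2}\right) = 4 + w + m^{2}$)
$\left(4967 - 2633\right) \left(V{\left(6,-1 \right)} + 584\right) = \left(4967 - 2633\right) \left(\left(4 + 6 + \left(-1\right)^{2}\right) + 584\right) = 2334 \left(\left(4 + 6 + 1\right) + 584\right) = 2334 \left(11 + 584\right) = 2334 \cdot 595 = 1388730$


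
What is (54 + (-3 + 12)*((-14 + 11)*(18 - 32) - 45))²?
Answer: 729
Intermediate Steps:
(54 + (-3 + 12)*((-14 + 11)*(18 - 32) - 45))² = (54 + 9*(-3*(-14) - 45))² = (54 + 9*(42 - 45))² = (54 + 9*(-3))² = (54 - 27)² = 27² = 729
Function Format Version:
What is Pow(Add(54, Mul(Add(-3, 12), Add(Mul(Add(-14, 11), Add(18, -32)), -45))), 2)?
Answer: 729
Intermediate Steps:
Pow(Add(54, Mul(Add(-3, 12), Add(Mul(Add(-14, 11), Add(18, -32)), -45))), 2) = Pow(Add(54, Mul(9, Add(Mul(-3, -14), -45))), 2) = Pow(Add(54, Mul(9, Add(42, -45))), 2) = Pow(Add(54, Mul(9, -3)), 2) = Pow(Add(54, -27), 2) = Pow(27, 2) = 729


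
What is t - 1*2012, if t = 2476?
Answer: 464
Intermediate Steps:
t - 1*2012 = 2476 - 1*2012 = 2476 - 2012 = 464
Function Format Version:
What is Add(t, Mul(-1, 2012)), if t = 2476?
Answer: 464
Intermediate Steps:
Add(t, Mul(-1, 2012)) = Add(2476, Mul(-1, 2012)) = Add(2476, -2012) = 464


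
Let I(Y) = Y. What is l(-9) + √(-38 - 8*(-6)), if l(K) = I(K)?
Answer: -9 + √10 ≈ -5.8377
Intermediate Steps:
l(K) = K
l(-9) + √(-38 - 8*(-6)) = -9 + √(-38 - 8*(-6)) = -9 + √(-38 + 48) = -9 + √10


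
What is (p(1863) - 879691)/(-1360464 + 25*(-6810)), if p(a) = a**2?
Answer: -1295539/765357 ≈ -1.6927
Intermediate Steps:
(p(1863) - 879691)/(-1360464 + 25*(-6810)) = (1863**2 - 879691)/(-1360464 + 25*(-6810)) = (3470769 - 879691)/(-1360464 - 170250) = 2591078/(-1530714) = 2591078*(-1/1530714) = -1295539/765357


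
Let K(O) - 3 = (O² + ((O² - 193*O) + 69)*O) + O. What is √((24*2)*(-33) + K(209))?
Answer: √755626 ≈ 869.27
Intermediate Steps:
K(O) = 3 + O + O² + O*(69 + O² - 193*O) (K(O) = 3 + ((O² + ((O² - 193*O) + 69)*O) + O) = 3 + ((O² + (69 + O² - 193*O)*O) + O) = 3 + ((O² + O*(69 + O² - 193*O)) + O) = 3 + (O + O² + O*(69 + O² - 193*O)) = 3 + O + O² + O*(69 + O² - 193*O))
√((24*2)*(-33) + K(209)) = √((24*2)*(-33) + (3 + 209³ - 192*209² + 70*209)) = √(48*(-33) + (3 + 9129329 - 192*43681 + 14630)) = √(-1584 + (3 + 9129329 - 8386752 + 14630)) = √(-1584 + 757210) = √755626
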